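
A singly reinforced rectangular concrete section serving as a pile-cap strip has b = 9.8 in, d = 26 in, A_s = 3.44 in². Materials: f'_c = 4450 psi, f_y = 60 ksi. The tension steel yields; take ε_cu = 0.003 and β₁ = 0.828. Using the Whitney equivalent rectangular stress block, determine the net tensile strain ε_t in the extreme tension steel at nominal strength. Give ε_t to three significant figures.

a = A_s f_y/(0.85 f'_c b) = 5.568 in.
β₁ = 0.828, so c = a/β₁ = 5.568/0.828 = 6.725 in.
From the linear strain diagram with ε_cu = 0.003: ε_t = 0.003 (d − c)/c = 0.003 × (26 − 6.725)/6.725 = 0.00860.
Since ε_t ≥ 0.005, the section is tension-controlled.

ε_t ≈ 0.00860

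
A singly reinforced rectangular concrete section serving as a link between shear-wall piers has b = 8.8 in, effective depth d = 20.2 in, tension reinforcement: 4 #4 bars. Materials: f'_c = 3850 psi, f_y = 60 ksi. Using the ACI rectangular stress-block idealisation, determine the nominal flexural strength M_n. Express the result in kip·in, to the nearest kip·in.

A_s = 4 × 0.2 = 0.8 in².
T = A_s f_y = 0.8 × 60 = 48 kips.
a = T/(0.85 f'_c b) = 48/(0.85 × 3.85 × 8.8) = 1.667 in.
M_n = T(d − a/2) = 48 × (20.2 − 0.8335) = 929.6 kip·in.

M_n ≈ 930 kip·in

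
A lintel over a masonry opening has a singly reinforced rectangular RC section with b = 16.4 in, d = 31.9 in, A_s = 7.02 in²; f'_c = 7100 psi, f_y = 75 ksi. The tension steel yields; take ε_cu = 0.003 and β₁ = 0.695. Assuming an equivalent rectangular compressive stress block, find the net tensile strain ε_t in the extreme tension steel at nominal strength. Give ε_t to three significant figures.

a = A_s f_y/(0.85 f'_c b) = 5.320 in.
β₁ = 0.695, so c = a/β₁ = 5.320/0.695 = 7.655 in.
From the linear strain diagram with ε_cu = 0.003: ε_t = 0.003 (d − c)/c = 0.003 × (31.9 − 7.655)/7.655 = 0.00950.
Since ε_t ≥ 0.005, the section is tension-controlled.

ε_t ≈ 0.00950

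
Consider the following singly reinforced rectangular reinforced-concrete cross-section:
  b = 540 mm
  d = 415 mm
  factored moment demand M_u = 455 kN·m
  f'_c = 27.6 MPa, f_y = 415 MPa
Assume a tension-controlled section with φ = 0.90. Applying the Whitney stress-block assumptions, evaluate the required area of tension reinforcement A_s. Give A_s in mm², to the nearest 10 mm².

M_n = M_u/φ = 455/0.90 = 505.556 kN·m.
With M_n = 0.85 f'_c a b (d − a/2), solve the quadratic for a:
a = d − √(d² − 2M_n/(0.85 f'_c b)) = 415 − √(415² − 2 × 505.556×10⁶/(0.85 × 27.6 × 540)) = 111.01 mm.
A_s = 0.85 f'_c a b / f_y = 0.85 × 27.6 × 111.01 × 540 / 415 = 3388.7 mm².

A_s ≈ 3390 mm²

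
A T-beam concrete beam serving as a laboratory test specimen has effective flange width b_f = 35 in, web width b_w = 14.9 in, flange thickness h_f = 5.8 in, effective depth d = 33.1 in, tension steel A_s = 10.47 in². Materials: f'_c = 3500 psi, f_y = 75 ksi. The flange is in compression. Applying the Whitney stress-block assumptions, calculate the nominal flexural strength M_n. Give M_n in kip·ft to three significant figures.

Tension: T = A_s f_y = 10.47 × 75 = 785.25 kips.
Try a within the flange: a = T/(0.85 f'_c b_f) = 785.25/(0.85 × 3.5 × 35) = 7.541 in.
a = 7.541 > h_f = 5.8 in: the block extends into the web. Split into flange-overhang and web parts.
C_f = 0.85 f'_c (b_f − b_w) h_f = 0.85 × 3.5 × (35 − 14.9) × 5.8 = 346.8 kips.
Remaining web compression depth: a_w = (T − C_f)/(0.85 f'_c b_w) = (785.25 − 346.8)/(0.85 × 3.5 × 14.9) = 9.891 in.
M_n = C_f(d − h_f/2) + (T − C_f)(d − a_w/2) = 346.8 × (33.1 − 2.9) + 438.45 × (33.1 − 4.9455) = 10473.4 + 12344.3 = 22817.7 kip·in.
M_n = 22817.7/12 = 1901.48 kip·ft.

M_n ≈ 1900 kip·ft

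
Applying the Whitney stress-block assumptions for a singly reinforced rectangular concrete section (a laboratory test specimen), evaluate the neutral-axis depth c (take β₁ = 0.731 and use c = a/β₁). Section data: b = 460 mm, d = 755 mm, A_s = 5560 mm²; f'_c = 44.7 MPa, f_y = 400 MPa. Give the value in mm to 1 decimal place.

c ≈ 174.1 mm

T = A_s f_y = 5560 × 400 = 2224000 N = 2224 kN.
Setting C = 0.85 f'_c a b equal to T: a = 2224000/(0.85 × 44.7 × 460) = 127.248 mm.
With β₁ = 0.731, c = a/β₁ = 127.248/0.731 = 174.1 mm.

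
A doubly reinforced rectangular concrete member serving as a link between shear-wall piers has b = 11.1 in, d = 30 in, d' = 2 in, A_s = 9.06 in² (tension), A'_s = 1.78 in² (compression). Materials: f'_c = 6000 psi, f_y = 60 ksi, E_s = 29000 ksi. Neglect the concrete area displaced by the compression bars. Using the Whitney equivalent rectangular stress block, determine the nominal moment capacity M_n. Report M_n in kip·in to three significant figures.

M_n ≈ 14400 kip·in

Assume both steels yield.
a = (A_s − A'_s) f_y/(0.85 f'_c b) = (9.06 − 1.78) × 60/(0.85 × 6 × 11.1) = 7.716 in.
c = a/β₁ = 7.716/0.75 = 10.288 in; ε'_s = 0.003(c − d')/c = 0.0024 ≥ ε_y = 0.0021, so the compression steel yields.
M_n = (A_s − A'_s) f_y (d − a/2) + A'_s f_y (d − d') = 436.8 × (30 − 3.858) + 106.8 × (30 − 2) = 11418.8 + 2990.4 = 14409.2 kip·in.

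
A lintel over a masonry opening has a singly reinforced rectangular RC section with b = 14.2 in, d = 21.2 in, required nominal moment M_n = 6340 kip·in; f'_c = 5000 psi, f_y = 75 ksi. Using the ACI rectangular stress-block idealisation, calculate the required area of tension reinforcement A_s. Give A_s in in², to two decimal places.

From M_n = 0.85 f'_c a b (d − a/2):
a = d − √(d² − 2M_n/(0.85 f'_c b)) = 21.2 − √(21.2² − 2 × 6340/(0.85 × 5 × 14.2)) = 5.730 in.
A_s = 0.85 f'_c a b / f_y = 0.85 × 5 × 5.730 × 14.2 / 75 = 4.611 in².

A_s ≈ 4.61 in²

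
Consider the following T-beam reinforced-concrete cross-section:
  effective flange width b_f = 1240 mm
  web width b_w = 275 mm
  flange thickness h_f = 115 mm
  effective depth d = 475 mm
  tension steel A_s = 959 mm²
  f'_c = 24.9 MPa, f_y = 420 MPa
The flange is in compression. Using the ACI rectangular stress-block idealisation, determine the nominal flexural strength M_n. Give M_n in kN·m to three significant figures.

M_n ≈ 188 kN·m

Tension: T = A_s f_y = 959 × 420 = 402780 N.
Try a within the flange: a = T/(0.85 f'_c b_f) = 402780/(0.85 × 24.9 × 1240) = 15.35 mm.
Since a = 15.35 ≤ h_f = 115 mm, the stress block lies entirely in the flange; analyse as a rectangular beam of width b_f.
M_n = T(d − a/2) = 402780 × (475 − 7.675) = 188.23 × 10⁶ N·mm.
M_n = 188.23 kN·m.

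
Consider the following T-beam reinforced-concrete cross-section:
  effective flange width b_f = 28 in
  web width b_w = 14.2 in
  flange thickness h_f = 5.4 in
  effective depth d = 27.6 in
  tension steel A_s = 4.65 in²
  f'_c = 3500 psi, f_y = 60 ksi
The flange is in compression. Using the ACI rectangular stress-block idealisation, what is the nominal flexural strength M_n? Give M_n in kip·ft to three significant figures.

Tension: T = A_s f_y = 4.65 × 60 = 279 kips.
Try a within the flange: a = T/(0.85 f'_c b_f) = 279/(0.85 × 3.5 × 28) = 3.349 in.
Since a = 3.349 ≤ h_f = 5.4 in, the stress block lies entirely in the flange; analyse as a rectangular beam of width b_f.
M_n = T(d − a/2) = 279 × (27.6 − 1.6745) = 7233.2 kip·in.
M_n = 7233.2/12 = 602.77 kip·ft.

M_n ≈ 603 kip·ft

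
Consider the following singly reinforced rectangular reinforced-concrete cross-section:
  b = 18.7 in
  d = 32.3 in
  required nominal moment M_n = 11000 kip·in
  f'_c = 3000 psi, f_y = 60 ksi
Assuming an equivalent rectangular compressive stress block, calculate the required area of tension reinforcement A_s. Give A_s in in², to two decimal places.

A_s ≈ 6.50 in²

From M_n = 0.85 f'_c a b (d − a/2):
a = d − √(d² − 2M_n/(0.85 f'_c b)) = 32.3 − √(32.3² − 2 × 11000/(0.85 × 3 × 18.7)) = 8.177 in.
A_s = 0.85 f'_c a b / f_y = 0.85 × 3 × 8.177 × 18.7 / 60 = 6.499 in².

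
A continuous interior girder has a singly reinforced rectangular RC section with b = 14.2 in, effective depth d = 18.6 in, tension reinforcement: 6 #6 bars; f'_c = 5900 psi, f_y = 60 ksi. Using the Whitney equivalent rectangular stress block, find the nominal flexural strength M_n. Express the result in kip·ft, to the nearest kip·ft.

A_s = 6 × 0.44 = 2.64 in².
T = A_s f_y = 2.64 × 60 = 158.4 kips.
a = T/(0.85 f'_c b) = 158.4/(0.85 × 5.9 × 14.2) = 2.224 in.
M_n = T(d − a/2) = 158.4 × (18.6 − 1.112) = 2770.1 kip·in = 2770.1/12 = 230.84 kip·ft.

M_n ≈ 231 kip·ft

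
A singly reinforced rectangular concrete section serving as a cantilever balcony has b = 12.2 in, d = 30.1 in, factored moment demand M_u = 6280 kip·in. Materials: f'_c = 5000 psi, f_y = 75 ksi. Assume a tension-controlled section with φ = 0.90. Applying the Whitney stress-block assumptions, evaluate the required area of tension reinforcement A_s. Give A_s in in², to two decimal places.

A_s ≈ 3.36 in²

M_n = M_u/φ = 6280/0.90 = 6977.78 kip·in.
From M_n = 0.85 f'_c a b (d − a/2):
a = d − √(d² − 2M_n/(0.85 f'_c b)) = 30.1 − √(30.1² − 2 × 6977.78/(0.85 × 5 × 12.2)) = 4.864 in.
A_s = 0.85 f'_c a b / f_y = 0.85 × 5 × 4.864 × 12.2 / 75 = 3.363 in².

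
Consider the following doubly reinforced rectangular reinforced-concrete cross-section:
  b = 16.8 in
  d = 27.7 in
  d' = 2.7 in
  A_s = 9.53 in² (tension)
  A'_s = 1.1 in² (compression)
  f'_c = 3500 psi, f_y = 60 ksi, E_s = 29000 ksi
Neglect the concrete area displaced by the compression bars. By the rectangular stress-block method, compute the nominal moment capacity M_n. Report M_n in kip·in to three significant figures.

M_n ≈ 13100 kip·in

Assume both steels yield.
a = (A_s − A'_s) f_y/(0.85 f'_c b) = (9.53 − 1.1) × 60/(0.85 × 3.5 × 16.8) = 10.120 in.
c = a/β₁ = 10.120/0.85 = 11.906 in; ε'_s = 0.003(c − d')/c = 0.0023 ≥ ε_y = 0.0021, so the compression steel yields.
M_n = (A_s − A'_s) f_y (d − a/2) + A'_s f_y (d − d') = 505.8 × (27.7 − 5.06) + 66 × (27.7 − 2.7) = 11451.3 + 1650.0 = 13101.3 kip·in.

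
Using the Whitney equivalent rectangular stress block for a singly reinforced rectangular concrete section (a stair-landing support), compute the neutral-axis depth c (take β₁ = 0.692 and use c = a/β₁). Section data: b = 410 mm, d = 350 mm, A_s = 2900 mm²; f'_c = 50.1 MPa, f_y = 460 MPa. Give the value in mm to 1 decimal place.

c ≈ 110.4 mm

T = A_s f_y = 2900 × 460 = 1334000 N = 1334 kN.
Setting C = 0.85 f'_c a b equal to T: a = 1334000/(0.85 × 50.1 × 410) = 76.404 mm.
With β₁ = 0.692, c = a/β₁ = 76.404/0.692 = 110.4 mm.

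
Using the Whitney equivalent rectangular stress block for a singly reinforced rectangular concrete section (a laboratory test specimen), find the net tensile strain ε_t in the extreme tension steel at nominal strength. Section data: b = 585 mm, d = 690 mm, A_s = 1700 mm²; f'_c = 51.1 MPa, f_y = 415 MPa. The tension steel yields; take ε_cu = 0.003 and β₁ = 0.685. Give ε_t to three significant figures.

a = A_s f_y/(0.85 f'_c b) = 27.77 mm.
β₁ = 0.685, so c = a/β₁ = 27.77/0.685 = 40.54 mm.
From the linear strain diagram with ε_cu = 0.003: ε_t = 0.003 (d − c)/c = 0.003 × (690 − 40.54)/40.54 = 0.0481.
Since ε_t ≥ 0.005, the section is tension-controlled.

ε_t ≈ 0.0481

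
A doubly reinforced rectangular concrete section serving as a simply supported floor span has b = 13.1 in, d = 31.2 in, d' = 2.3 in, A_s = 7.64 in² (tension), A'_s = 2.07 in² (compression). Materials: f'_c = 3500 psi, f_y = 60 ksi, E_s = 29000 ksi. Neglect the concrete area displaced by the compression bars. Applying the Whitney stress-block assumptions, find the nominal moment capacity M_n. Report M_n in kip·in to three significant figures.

Assume both steels yield.
a = (A_s − A'_s) f_y/(0.85 f'_c b) = (7.64 − 2.07) × 60/(0.85 × 3.5 × 13.1) = 8.575 in.
c = a/β₁ = 8.575/0.85 = 10.088 in; ε'_s = 0.003(c − d')/c = 0.0023 ≥ ε_y = 0.0021, so the compression steel yields.
M_n = (A_s − A'_s) f_y (d − a/2) + A'_s f_y (d − d') = 334.2 × (31.2 − 4.2875) + 124.2 × (31.2 − 2.3) = 8994.2 + 3589.4 = 12583.6 kip·in.

M_n ≈ 12600 kip·in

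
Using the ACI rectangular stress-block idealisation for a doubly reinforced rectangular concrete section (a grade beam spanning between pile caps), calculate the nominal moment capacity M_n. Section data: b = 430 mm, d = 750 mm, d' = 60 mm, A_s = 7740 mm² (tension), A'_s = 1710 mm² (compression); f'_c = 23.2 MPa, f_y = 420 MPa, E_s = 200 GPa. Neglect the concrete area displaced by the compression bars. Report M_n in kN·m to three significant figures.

M_n ≈ 2020 kN·m

Assume both tension and compression steel yield.
Net tension couple steel: A_s − A'_s = 6030 mm².
a = (A_s − A'_s) f_y / (0.85 f'_c b) = 2532600/(0.85 × 23.2 × 430) = 298.67 mm.
c = a/β₁ = 298.67/0.85 = 351.38 mm; ε'_s = 0.003(c − d')/c = 0.0025 ≥ f_y/E_s = 0.0021, so compression steel does yield.
M_n = (A_s − A'_s) f_y (d − a/2) + A'_s f_y (d − d') = [2532600 × (750 − 149.335) + 718200 × (750 − 60)] × 10⁻⁶ = 1521.24 + 495.56 = 2016.80 kN·m.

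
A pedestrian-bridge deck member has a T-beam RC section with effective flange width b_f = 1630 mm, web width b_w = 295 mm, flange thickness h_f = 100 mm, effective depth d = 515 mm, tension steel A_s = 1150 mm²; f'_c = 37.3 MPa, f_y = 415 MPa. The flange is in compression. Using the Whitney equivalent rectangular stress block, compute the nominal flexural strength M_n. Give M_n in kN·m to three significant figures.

M_n ≈ 244 kN·m

Tension: T = A_s f_y = 1150 × 415 = 477250 N.
Try a within the flange: a = T/(0.85 f'_c b_f) = 477250/(0.85 × 37.3 × 1630) = 9.23 mm.
Since a = 9.23 ≤ h_f = 100 mm, the stress block lies entirely in the flange; analyse as a rectangular beam of width b_f.
M_n = T(d − a/2) = 477250 × (515 − 4.615) = 243.58 × 10⁶ N·mm.
M_n = 243.58 kN·m.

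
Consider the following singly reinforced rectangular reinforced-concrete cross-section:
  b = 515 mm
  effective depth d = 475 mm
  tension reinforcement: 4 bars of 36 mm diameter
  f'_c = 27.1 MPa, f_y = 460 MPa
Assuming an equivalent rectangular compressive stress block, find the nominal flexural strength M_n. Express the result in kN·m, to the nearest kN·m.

A_s = 4 × 1018 = 4072 mm².
T = A_s f_y = 4072 × 460 = 1873120 N = 1873.12 kN.
From C = T: a = T/(0.85 f'_c b) = 1873120/(0.85 × 27.1 × 515) = 157.90 mm.
M_n = T(d − a/2) = 1873.12 kN × (475 − 78.95) mm = 741.85 kN·m.

M_n ≈ 742 kN·m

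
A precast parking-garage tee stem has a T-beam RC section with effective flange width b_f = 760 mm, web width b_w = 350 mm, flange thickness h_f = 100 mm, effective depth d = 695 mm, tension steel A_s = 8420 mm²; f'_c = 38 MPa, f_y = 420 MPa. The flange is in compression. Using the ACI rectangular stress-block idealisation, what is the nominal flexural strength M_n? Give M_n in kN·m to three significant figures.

Tension: T = A_s f_y = 8420 × 420 = 3536400 N.
Try a within the flange: a = T/(0.85 f'_c b_f) = 3536400/(0.85 × 38 × 760) = 144.06 mm.
a = 144.06 > h_f = 100 mm: the block extends into the web. Split into flange-overhang and web parts.
C_f = 0.85 f'_c (b_f − b_w) h_f = 0.85 × 38 × (760 − 350) × 100 = 1324300 N.
Remaining web compression depth: a_w = (T − C_f)/(0.85 f'_c b_w) = (3536400 − 1324300)/(0.85 × 38 × 350) = 195.67 mm.
M_n = C_f(d − h_f/2) + (T − C_f)(d − a_w/2) = 1324300 × (695 − 50) + 2212100 × (695 − 97.835) = 854.17 + 1320.99 = 2175.16 × 10⁶ N·mm.
M_n = 2175.16 kN·m.

M_n ≈ 2180 kN·m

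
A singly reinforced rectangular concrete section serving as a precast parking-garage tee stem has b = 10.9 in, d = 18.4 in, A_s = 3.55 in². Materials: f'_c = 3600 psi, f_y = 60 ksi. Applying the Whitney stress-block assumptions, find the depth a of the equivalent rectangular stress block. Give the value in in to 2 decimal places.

a ≈ 6.39 in

T = A_s f_y = 3.55 × 60 = 213 kips.
a = T/(0.85 f'_c b) = 213/(0.85 × 3.6 × 10.9) = 6.39 in.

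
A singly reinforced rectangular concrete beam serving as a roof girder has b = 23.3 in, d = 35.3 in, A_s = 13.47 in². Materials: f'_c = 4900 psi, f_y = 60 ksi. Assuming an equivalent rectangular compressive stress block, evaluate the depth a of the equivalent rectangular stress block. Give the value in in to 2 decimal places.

T = A_s f_y = 13.47 × 60 = 808.2 kips.
a = T/(0.85 f'_c b) = 808.2/(0.85 × 4.9 × 23.3) = 8.33 in.

a ≈ 8.33 in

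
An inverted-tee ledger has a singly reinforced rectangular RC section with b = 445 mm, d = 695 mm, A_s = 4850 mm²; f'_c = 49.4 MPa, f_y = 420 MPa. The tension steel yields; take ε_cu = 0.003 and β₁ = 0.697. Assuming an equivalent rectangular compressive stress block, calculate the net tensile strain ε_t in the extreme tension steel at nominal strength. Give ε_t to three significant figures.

a = A_s f_y/(0.85 f'_c b) = 109.01 mm.
β₁ = 0.697, so c = a/β₁ = 109.01/0.697 = 156.40 mm.
From the linear strain diagram with ε_cu = 0.003: ε_t = 0.003 (d − c)/c = 0.003 × (695 − 156.40)/156.40 = 0.0103.
Since ε_t ≥ 0.005, the section is tension-controlled.

ε_t ≈ 0.0103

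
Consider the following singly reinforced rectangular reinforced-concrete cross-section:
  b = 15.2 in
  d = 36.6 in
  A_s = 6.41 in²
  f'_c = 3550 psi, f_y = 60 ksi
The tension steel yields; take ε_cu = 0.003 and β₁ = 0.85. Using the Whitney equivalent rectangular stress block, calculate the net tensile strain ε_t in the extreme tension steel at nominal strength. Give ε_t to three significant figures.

ε_t ≈ 0.00813

a = A_s f_y/(0.85 f'_c b) = 8.385 in.
β₁ = 0.85, so c = a/β₁ = 8.385/0.85 = 9.865 in.
From the linear strain diagram with ε_cu = 0.003: ε_t = 0.003 (d − c)/c = 0.003 × (36.6 − 9.865)/9.865 = 0.00813.
Since ε_t ≥ 0.005, the section is tension-controlled.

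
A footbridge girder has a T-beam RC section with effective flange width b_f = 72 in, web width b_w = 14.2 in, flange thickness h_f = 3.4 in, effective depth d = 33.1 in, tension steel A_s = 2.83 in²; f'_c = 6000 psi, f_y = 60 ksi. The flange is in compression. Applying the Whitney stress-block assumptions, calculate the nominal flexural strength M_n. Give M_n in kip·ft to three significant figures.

Tension: T = A_s f_y = 2.83 × 60 = 169.8 kips.
Try a within the flange: a = T/(0.85 f'_c b_f) = 169.8/(0.85 × 6 × 72) = 0.462 in.
Since a = 0.462 ≤ h_f = 3.4 in, the stress block lies entirely in the flange; analyse as a rectangular beam of width b_f.
M_n = T(d − a/2) = 169.8 × (33.1 − 0.231) = 5581.2 kip·in.
M_n = 5581.2/12 = 465.10 kip·ft.

M_n ≈ 465 kip·ft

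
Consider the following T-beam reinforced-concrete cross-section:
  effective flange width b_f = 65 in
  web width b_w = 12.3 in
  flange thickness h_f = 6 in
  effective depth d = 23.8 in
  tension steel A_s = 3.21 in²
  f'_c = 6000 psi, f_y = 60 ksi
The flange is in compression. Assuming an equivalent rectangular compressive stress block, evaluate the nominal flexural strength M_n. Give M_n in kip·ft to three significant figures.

Tension: T = A_s f_y = 3.21 × 60 = 192.6 kips.
Try a within the flange: a = T/(0.85 f'_c b_f) = 192.6/(0.85 × 6 × 65) = 0.581 in.
Since a = 0.581 ≤ h_f = 6 in, the stress block lies entirely in the flange; analyse as a rectangular beam of width b_f.
M_n = T(d − a/2) = 192.6 × (23.8 − 0.2905) = 4527.9 kip·in.
M_n = 4527.9/12 = 377.33 kip·ft.

M_n ≈ 377 kip·ft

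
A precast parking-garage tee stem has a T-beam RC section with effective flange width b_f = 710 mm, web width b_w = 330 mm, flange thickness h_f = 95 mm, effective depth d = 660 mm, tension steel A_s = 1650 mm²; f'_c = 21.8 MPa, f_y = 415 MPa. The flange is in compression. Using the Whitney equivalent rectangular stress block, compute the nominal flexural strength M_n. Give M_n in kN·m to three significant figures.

Tension: T = A_s f_y = 1650 × 415 = 684750 N.
Try a within the flange: a = T/(0.85 f'_c b_f) = 684750/(0.85 × 21.8 × 710) = 52.05 mm.
Since a = 52.05 ≤ h_f = 95 mm, the stress block lies entirely in the flange; analyse as a rectangular beam of width b_f.
M_n = T(d − a/2) = 684750 × (660 − 26.025) = 434.11 × 10⁶ N·mm.
M_n = 434.11 kN·m.

M_n ≈ 434 kN·m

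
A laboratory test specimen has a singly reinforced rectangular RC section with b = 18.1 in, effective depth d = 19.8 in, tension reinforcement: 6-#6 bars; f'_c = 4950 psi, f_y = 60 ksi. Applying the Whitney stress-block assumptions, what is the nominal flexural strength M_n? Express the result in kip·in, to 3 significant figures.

A_s = 6 × 0.44 = 2.64 in².
T = A_s f_y = 2.64 × 60 = 158.4 kips.
a = T/(0.85 f'_c b) = 158.4/(0.85 × 4.95 × 18.1) = 2.080 in.
M_n = T(d − a/2) = 158.4 × (19.8 − 1.04) = 2971.6 kip·in.

M_n ≈ 2970 kip·in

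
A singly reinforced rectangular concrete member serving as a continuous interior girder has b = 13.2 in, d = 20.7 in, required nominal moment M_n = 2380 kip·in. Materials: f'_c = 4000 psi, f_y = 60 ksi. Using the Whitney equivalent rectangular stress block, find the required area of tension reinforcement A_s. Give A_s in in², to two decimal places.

A_s ≈ 2.05 in²

From M_n = 0.85 f'_c a b (d − a/2):
a = d − √(d² − 2M_n/(0.85 f'_c b)) = 20.7 − √(20.7² − 2 × 2380/(0.85 × 4 × 13.2)) = 2.744 in.
A_s = 0.85 f'_c a b / f_y = 0.85 × 4 × 2.744 × 13.2 / 60 = 2.053 in².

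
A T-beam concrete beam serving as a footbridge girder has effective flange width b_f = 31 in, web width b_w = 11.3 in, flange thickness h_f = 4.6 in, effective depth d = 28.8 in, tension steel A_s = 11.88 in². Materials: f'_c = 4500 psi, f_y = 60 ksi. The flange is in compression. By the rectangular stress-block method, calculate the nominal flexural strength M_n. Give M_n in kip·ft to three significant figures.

Tension: T = A_s f_y = 11.88 × 60 = 712.8 kips.
Try a within the flange: a = T/(0.85 f'_c b_f) = 712.8/(0.85 × 4.5 × 31) = 6.011 in.
a = 6.011 > h_f = 4.6 in: the block extends into the web. Split into flange-overhang and web parts.
C_f = 0.85 f'_c (b_f − b_w) h_f = 0.85 × 4.5 × (31 − 11.3) × 4.6 = 346.6 kips.
Remaining web compression depth: a_w = (T − C_f)/(0.85 f'_c b_w) = (712.8 − 346.6)/(0.85 × 4.5 × 11.3) = 8.472 in.
M_n = C_f(d − h_f/2) + (T − C_f)(d − a_w/2) = 346.6 × (28.8 − 2.3) + 366.2 × (28.8 − 4.236) = 9184.9 + 8995.3 = 18180.2 kip·in.
M_n = 18180.2/12 = 1515.02 kip·ft.

M_n ≈ 1520 kip·ft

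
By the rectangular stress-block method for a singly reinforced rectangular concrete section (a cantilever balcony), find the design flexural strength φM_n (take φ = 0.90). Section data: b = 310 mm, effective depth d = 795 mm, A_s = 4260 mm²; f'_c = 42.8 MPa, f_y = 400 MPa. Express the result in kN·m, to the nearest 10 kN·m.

T = A_s f_y = 4260 × 400 = 1704000 N = 1704 kN.
From C = T: a = T/(0.85 f'_c b) = 1704000/(0.85 × 42.8 × 310) = 151.09 mm.
M_n = T(d − a/2) = 1704 kN × (795 − 75.545) mm = 1225.95 kN·m.
φM_n = 0.90 × 1225.95 = 1103.36 kN·m.

φM_n ≈ 1100 kN·m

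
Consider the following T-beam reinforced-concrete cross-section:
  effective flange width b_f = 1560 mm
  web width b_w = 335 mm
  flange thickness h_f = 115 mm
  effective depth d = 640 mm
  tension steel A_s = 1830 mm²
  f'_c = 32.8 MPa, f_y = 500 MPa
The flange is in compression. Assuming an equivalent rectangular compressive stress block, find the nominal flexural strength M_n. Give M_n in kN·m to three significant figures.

M_n ≈ 576 kN·m

Tension: T = A_s f_y = 1830 × 500 = 915000 N.
Try a within the flange: a = T/(0.85 f'_c b_f) = 915000/(0.85 × 32.8 × 1560) = 21.04 mm.
Since a = 21.04 ≤ h_f = 115 mm, the stress block lies entirely in the flange; analyse as a rectangular beam of width b_f.
M_n = T(d − a/2) = 915000 × (640 − 10.52) = 575.97 × 10⁶ N·mm.
M_n = 575.97 kN·m.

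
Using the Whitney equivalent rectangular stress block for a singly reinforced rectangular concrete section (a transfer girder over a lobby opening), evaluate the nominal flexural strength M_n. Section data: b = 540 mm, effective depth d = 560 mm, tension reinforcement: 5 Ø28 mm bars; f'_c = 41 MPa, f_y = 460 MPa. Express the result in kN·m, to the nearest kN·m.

A_s = 5 × 616 = 3080 mm².
T = A_s f_y = 3080 × 460 = 1416800 N = 1416.8 kN.
From C = T: a = T/(0.85 f'_c b) = 1416800/(0.85 × 41 × 540) = 75.29 mm.
M_n = T(d − a/2) = 1416.8 kN × (560 − 37.645) mm = 740.07 kN·m.

M_n ≈ 740 kN·m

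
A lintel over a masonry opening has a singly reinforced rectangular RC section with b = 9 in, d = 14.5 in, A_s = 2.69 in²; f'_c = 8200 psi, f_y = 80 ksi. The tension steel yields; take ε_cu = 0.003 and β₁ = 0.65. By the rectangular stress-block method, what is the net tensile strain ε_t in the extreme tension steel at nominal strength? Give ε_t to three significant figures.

a = A_s f_y/(0.85 f'_c b) = 3.431 in.
β₁ = 0.65, so c = a/β₁ = 3.431/0.65 = 5.278 in.
From the linear strain diagram with ε_cu = 0.003: ε_t = 0.003 (d − c)/c = 0.003 × (14.5 − 5.278)/5.278 = 0.00524.
Since ε_t ≥ 0.005, the section is tension-controlled.

ε_t ≈ 0.00524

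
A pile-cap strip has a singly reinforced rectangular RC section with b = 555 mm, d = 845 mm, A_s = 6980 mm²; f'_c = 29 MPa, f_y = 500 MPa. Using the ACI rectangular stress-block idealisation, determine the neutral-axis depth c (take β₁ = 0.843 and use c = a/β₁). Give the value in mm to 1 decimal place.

c ≈ 302.6 mm

T = A_s f_y = 6980 × 500 = 3490000 N = 3490 kN.
Setting C = 0.85 f'_c a b equal to T: a = 3490000/(0.85 × 29 × 555) = 255.103 mm.
With β₁ = 0.843, c = a/β₁ = 255.103/0.843 = 302.6 mm.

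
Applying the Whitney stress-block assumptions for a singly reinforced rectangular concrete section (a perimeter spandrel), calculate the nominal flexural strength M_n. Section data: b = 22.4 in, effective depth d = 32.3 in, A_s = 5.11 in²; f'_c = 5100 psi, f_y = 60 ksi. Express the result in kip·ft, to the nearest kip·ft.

T = A_s f_y = 5.11 × 60 = 306.6 kips.
a = T/(0.85 f'_c b) = 306.6/(0.85 × 5.1 × 22.4) = 3.157 in.
M_n = T(d − a/2) = 306.6 × (32.3 − 1.5785) = 9419.2 kip·in = 9419.2/12 = 784.93 kip·ft.

M_n ≈ 785 kip·ft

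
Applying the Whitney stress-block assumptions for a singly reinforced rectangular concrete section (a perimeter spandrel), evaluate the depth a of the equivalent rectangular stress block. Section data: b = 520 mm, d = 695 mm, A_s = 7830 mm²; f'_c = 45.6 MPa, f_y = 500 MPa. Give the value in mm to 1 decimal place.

a ≈ 194.2 mm

T = A_s f_y = 7830 × 500 = 3915000 N = 3915 kN.
Setting C = 0.85 f'_c a b equal to T: a = 3915000/(0.85 × 45.6 × 520) = 194.2 mm.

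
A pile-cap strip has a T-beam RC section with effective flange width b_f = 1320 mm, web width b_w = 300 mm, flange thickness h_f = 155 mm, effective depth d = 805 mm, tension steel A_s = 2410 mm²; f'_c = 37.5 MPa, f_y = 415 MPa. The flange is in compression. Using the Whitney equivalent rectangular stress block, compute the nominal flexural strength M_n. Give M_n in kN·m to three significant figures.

M_n ≈ 793 kN·m

Tension: T = A_s f_y = 2410 × 415 = 1000150 N.
Try a within the flange: a = T/(0.85 f'_c b_f) = 1000150/(0.85 × 37.5 × 1320) = 23.77 mm.
Since a = 23.77 ≤ h_f = 155 mm, the stress block lies entirely in the flange; analyse as a rectangular beam of width b_f.
M_n = T(d − a/2) = 1000150 × (805 − 11.885) = 793.23 × 10⁶ N·mm.
M_n = 793.23 kN·m.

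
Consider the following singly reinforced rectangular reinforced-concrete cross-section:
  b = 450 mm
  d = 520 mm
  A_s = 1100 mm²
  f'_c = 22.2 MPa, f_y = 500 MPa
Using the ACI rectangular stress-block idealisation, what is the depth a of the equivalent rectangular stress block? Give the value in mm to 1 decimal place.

T = A_s f_y = 1100 × 500 = 550000 N = 550 kN.
Setting C = 0.85 f'_c a b equal to T: a = 550000/(0.85 × 22.2 × 450) = 64.8 mm.

a ≈ 64.8 mm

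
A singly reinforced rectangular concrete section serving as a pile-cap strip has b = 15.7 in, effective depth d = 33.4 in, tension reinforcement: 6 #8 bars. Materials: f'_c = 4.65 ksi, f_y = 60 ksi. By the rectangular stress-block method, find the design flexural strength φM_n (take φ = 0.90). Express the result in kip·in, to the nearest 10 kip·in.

A_s = 6 × 0.79 = 4.74 in².
T = A_s f_y = 4.74 × 60 = 284.4 kips.
a = T/(0.85 f'_c b) = 284.4/(0.85 × 4.65 × 15.7) = 4.583 in.
M_n = T(d − a/2) = 284.4 × (33.4 − 2.2915) = 8847.3 kip·in.
φM_n = 0.90 × 8847.3 = 7962.6 kip·in.

φM_n ≈ 7960 kip·in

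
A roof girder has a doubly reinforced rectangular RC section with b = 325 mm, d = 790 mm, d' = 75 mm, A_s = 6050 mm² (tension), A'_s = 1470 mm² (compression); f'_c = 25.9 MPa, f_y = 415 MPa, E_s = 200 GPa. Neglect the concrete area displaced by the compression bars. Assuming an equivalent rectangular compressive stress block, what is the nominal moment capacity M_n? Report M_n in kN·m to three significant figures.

M_n ≈ 1690 kN·m

Assume both tension and compression steel yield.
Net tension couple steel: A_s − A'_s = 4580 mm².
a = (A_s − A'_s) f_y / (0.85 f'_c b) = 1900700/(0.85 × 25.9 × 325) = 265.65 mm.
c = a/β₁ = 265.65/0.85 = 312.53 mm; ε'_s = 0.003(c − d')/c = 0.0023 ≥ f_y/E_s = 0.0021, so compression steel does yield.
M_n = (A_s − A'_s) f_y (d − a/2) + A'_s f_y (d − d') = [1900700 × (790 − 132.825) + 610050 × (790 − 75)] × 10⁻⁶ = 1249.09 + 436.19 = 1685.28 kN·m.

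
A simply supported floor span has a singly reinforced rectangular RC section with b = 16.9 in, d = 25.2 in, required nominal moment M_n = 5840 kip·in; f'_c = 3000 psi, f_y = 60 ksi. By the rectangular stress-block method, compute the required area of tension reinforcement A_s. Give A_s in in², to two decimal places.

A_s ≈ 4.40 in²

From M_n = 0.85 f'_c a b (d − a/2):
a = d − √(d² − 2M_n/(0.85 f'_c b)) = 25.2 − √(25.2² − 2 × 5840/(0.85 × 3 × 16.9)) = 6.121 in.
A_s = 0.85 f'_c a b / f_y = 0.85 × 3 × 6.121 × 16.9 / 60 = 4.396 in².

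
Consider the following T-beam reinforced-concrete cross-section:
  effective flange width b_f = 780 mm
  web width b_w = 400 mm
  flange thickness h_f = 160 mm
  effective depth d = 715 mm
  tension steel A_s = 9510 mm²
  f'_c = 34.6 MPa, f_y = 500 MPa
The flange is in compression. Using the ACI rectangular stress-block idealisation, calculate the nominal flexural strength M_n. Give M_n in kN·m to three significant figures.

Tension: T = A_s f_y = 9510 × 500 = 4755000 N.
Try a within the flange: a = T/(0.85 f'_c b_f) = 4755000/(0.85 × 34.6 × 780) = 207.28 mm.
a = 207.28 > h_f = 160 mm: the block extends into the web. Split into flange-overhang and web parts.
C_f = 0.85 f'_c (b_f − b_w) h_f = 0.85 × 34.6 × (780 − 400) × 160 = 1788128 N.
Remaining web compression depth: a_w = (T − C_f)/(0.85 f'_c b_w) = (4755000 − 1788128)/(0.85 × 34.6 × 400) = 252.20 mm.
M_n = C_f(d − h_f/2) + (T − C_f)(d − a_w/2) = 1788128 × (715 − 80) + 2966872 × (715 − 126.1) = 1135.46 + 1747.19 = 2882.65 × 10⁶ N·mm.
M_n = 2882.65 kN·m.

M_n ≈ 2880 kN·m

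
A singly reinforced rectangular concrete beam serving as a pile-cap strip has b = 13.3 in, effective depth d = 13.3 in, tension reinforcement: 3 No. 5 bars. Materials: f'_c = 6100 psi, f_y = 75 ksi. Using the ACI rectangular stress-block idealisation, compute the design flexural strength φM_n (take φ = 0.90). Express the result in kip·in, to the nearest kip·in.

φM_n ≈ 803 kip·in

A_s = 3 × 0.31 = 0.93 in².
T = A_s f_y = 0.93 × 75 = 69.75 kips.
a = T/(0.85 f'_c b) = 69.75/(0.85 × 6.1 × 13.3) = 1.011 in.
M_n = T(d − a/2) = 69.75 × (13.3 − 0.5055) = 892.4 kip·in.
φM_n = 0.90 × 892.4 = 803.2 kip·in.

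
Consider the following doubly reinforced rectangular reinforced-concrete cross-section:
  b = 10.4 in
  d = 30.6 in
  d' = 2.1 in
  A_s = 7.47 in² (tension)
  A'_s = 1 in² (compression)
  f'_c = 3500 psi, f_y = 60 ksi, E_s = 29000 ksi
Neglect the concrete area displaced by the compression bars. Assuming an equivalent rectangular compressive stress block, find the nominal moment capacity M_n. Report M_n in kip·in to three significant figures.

M_n ≈ 11200 kip·in

Assume both steels yield.
a = (A_s − A'_s) f_y/(0.85 f'_c b) = (7.47 − 1) × 60/(0.85 × 3.5 × 10.4) = 12.547 in.
c = a/β₁ = 12.547/0.85 = 14.761 in; ε'_s = 0.003(c − d')/c = 0.0026 ≥ ε_y = 0.0021, so the compression steel yields.
M_n = (A_s − A'_s) f_y (d − a/2) + A'_s f_y (d − d') = 388.2 × (30.6 − 6.2735) + 60 × (30.6 − 2.1) = 9443.5 + 1710.0 = 11153.5 kip·in.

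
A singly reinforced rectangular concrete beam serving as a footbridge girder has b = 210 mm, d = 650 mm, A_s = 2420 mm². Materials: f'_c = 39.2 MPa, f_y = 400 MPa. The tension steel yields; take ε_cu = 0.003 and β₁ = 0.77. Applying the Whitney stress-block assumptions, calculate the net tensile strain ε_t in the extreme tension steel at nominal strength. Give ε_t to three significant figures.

ε_t ≈ 0.00785

a = A_s f_y/(0.85 f'_c b) = 138.34 mm.
β₁ = 0.77, so c = a/β₁ = 138.34/0.77 = 179.66 mm.
From the linear strain diagram with ε_cu = 0.003: ε_t = 0.003 (d − c)/c = 0.003 × (650 − 179.66)/179.66 = 0.00785.
Since ε_t ≥ 0.005, the section is tension-controlled.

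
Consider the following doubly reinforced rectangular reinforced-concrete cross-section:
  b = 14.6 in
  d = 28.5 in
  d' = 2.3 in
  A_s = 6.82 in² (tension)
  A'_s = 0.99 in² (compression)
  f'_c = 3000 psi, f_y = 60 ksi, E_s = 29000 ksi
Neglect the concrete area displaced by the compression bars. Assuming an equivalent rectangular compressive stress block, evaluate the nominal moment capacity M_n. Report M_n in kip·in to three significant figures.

Assume both steels yield.
a = (A_s − A'_s) f_y/(0.85 f'_c b) = (6.82 − 0.99) × 60/(0.85 × 3 × 14.6) = 9.396 in.
c = a/β₁ = 9.396/0.85 = 11.054 in; ε'_s = 0.003(c − d')/c = 0.0024 ≥ ε_y = 0.0021, so the compression steel yields.
M_n = (A_s − A'_s) f_y (d − a/2) + A'_s f_y (d − d') = 349.8 × (28.5 − 4.698) + 59.4 × (28.5 − 2.3) = 8325.9 + 1556.3 = 9882.2 kip·in.

M_n ≈ 9880 kip·in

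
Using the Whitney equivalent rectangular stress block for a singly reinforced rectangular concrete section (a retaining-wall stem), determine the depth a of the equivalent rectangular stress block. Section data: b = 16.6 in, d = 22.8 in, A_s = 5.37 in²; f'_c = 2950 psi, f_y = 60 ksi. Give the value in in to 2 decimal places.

a ≈ 7.74 in

T = A_s f_y = 5.37 × 60 = 322.2 kips.
a = T/(0.85 f'_c b) = 322.2/(0.85 × 2.95 × 16.6) = 7.74 in.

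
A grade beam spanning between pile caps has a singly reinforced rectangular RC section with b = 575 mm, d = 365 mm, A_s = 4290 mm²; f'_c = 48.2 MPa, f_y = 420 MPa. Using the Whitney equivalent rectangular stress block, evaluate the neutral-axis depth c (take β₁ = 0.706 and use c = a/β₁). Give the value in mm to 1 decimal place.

T = A_s f_y = 4290 × 420 = 1801800 N = 1801.8 kN.
Setting C = 0.85 f'_c a b equal to T: a = 1801800/(0.85 × 48.2 × 575) = 76.484 mm.
With β₁ = 0.706, c = a/β₁ = 76.484/0.706 = 108.3 mm.

c ≈ 108.3 mm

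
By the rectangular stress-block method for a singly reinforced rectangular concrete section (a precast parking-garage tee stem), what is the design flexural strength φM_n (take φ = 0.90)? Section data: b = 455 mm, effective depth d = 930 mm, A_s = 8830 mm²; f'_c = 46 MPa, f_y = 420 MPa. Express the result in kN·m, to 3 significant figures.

T = A_s f_y = 8830 × 420 = 3708600 N = 3708.6 kN.
From C = T: a = T/(0.85 f'_c b) = 3708600/(0.85 × 46 × 455) = 208.46 mm.
M_n = T(d − a/2) = 3708.6 kN × (930 − 104.23) mm = 3062.45 kN·m.
φM_n = 0.90 × 3062.45 = 2756.21 kN·m.

φM_n ≈ 2760 kN·m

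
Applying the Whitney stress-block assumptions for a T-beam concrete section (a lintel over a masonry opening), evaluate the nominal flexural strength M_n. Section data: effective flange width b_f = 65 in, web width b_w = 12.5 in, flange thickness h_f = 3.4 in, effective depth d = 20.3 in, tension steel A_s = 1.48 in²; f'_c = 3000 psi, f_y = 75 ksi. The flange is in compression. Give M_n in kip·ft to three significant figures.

Tension: T = A_s f_y = 1.48 × 75 = 111 kips.
Try a within the flange: a = T/(0.85 f'_c b_f) = 111/(0.85 × 3 × 65) = 0.670 in.
Since a = 0.670 ≤ h_f = 3.4 in, the stress block lies entirely in the flange; analyse as a rectangular beam of width b_f.
M_n = T(d − a/2) = 111 × (20.3 − 0.335) = 2216.1 kip·in.
M_n = 2216.1/12 = 184.68 kip·ft.

M_n ≈ 185 kip·ft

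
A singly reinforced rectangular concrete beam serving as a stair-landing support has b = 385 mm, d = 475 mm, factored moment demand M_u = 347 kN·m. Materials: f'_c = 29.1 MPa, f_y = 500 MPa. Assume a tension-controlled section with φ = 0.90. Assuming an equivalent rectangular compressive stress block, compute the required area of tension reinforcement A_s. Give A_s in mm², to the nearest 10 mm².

A_s ≈ 1800 mm²

M_n = M_u/φ = 347/0.90 = 385.556 kN·m.
With M_n = 0.85 f'_c a b (d − a/2), solve the quadratic for a:
a = d − √(d² − 2M_n/(0.85 f'_c b)) = 475 − √(475² − 2 × 385.556×10⁶/(0.85 × 29.1 × 385)) = 94.67 mm.
A_s = 0.85 f'_c a b / f_y = 0.85 × 29.1 × 94.67 × 385 / 500 = 1803.1 mm².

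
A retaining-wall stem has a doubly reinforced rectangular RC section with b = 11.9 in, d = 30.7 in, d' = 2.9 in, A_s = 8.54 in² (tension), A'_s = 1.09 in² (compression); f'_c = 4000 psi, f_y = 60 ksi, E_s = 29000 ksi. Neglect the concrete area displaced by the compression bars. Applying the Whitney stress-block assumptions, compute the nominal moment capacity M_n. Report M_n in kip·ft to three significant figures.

M_n ≈ 1090 kip·ft

Assume both steels yield.
a = (A_s − A'_s) f_y/(0.85 f'_c b) = (8.54 − 1.09) × 60/(0.85 × 4 × 11.9) = 11.048 in.
c = a/β₁ = 11.048/0.85 = 12.998 in; ε'_s = 0.003(c − d')/c = 0.0023 ≥ ε_y = 0.0021, so the compression steel yields.
M_n = (A_s − A'_s) f_y (d − a/2) + A'_s f_y (d − d') = 447 × (30.7 − 5.524) + 65.4 × (30.7 − 2.9) = 11253.7 + 1818.1 = 13071.8 kip·in = 13071.8/12 = 1089.32 kip·ft.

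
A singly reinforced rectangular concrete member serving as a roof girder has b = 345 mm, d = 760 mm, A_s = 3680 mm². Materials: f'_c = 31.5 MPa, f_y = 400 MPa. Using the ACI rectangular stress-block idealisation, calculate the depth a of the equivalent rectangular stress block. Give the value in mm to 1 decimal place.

a ≈ 159.4 mm

T = A_s f_y = 3680 × 400 = 1472000 N = 1472 kN.
Setting C = 0.85 f'_c a b equal to T: a = 1472000/(0.85 × 31.5 × 345) = 159.4 mm.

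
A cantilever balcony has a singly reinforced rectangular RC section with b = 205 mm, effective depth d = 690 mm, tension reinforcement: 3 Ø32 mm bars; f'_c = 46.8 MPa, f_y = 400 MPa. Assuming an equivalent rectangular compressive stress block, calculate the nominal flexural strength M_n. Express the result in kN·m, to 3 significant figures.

A_s = 3 × 804 = 2412 mm².
T = A_s f_y = 2412 × 400 = 964800 N = 964.8 kN.
From C = T: a = T/(0.85 f'_c b) = 964800/(0.85 × 46.8 × 205) = 118.31 mm.
M_n = T(d − a/2) = 964.8 kN × (690 − 59.155) mm = 608.64 kN·m.

M_n ≈ 609 kN·m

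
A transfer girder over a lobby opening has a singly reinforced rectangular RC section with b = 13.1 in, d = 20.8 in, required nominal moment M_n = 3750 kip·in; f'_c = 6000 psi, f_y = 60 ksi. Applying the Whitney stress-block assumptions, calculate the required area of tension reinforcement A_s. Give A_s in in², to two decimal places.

A_s ≈ 3.23 in²

From M_n = 0.85 f'_c a b (d − a/2):
a = d − √(d² − 2M_n/(0.85 f'_c b)) = 20.8 − √(20.8² − 2 × 3750/(0.85 × 6 × 13.1)) = 2.901 in.
A_s = 0.85 f'_c a b / f_y = 0.85 × 6 × 2.901 × 13.1 / 60 = 3.230 in².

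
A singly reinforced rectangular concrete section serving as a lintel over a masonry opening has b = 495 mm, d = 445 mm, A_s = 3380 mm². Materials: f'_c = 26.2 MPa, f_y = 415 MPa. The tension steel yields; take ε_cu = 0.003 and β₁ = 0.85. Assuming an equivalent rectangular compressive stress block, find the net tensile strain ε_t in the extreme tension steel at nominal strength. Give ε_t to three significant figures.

a = A_s f_y/(0.85 f'_c b) = 127.24 mm.
β₁ = 0.85, so c = a/β₁ = 127.24/0.85 = 149.69 mm.
From the linear strain diagram with ε_cu = 0.003: ε_t = 0.003 (d − c)/c = 0.003 × (445 − 149.69)/149.69 = 0.00592.
Since ε_t ≥ 0.005, the section is tension-controlled.

ε_t ≈ 0.00592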